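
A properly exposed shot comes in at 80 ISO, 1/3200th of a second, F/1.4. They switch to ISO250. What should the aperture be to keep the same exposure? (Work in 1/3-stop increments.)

ISO: 80 → 100 → 125 → 160 → 200 → 250 — 1 2/3 stops higher (brighter).
Need 1 2/3 stops darker from the aperture: f/1.4 → f/1.6 → f/1.8 → f/2 → f/2.2 → f/2.5.

f/2.5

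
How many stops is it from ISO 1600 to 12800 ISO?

3 stops

1600 → 3200 → 6400 → 12800 — count the steps: 3 stops.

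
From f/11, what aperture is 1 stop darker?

f/16

Aperture: f/11 → f/16 — 1 stop stopped down (darker).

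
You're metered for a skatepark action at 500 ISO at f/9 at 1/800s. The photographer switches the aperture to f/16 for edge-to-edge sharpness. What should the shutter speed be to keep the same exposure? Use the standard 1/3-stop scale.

Aperture: f/9 → f/10 → f/11 → f/13 → f/14 → f/16 — 1 2/3 stops narrower (darker).
Need 1 2/3 stops brighter from the shutter speed: 1/800 → 1/640 → 1/500 → 1/400 → 1/320 → 1/250.

1/250s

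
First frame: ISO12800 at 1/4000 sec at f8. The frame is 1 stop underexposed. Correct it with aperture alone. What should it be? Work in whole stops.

Underexposed by 1 stop → need 1 stop brighter.
Aperture: f/8 → f/5.6.

f/5.6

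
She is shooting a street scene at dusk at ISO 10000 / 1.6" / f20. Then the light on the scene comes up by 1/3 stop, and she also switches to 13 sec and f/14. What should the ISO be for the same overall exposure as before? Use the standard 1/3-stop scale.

Scene light: 1/3 stop brighter.
Shutter speed: 1.6 → 2 → 2.5 → 3.2 → 4 → 5 → 6 → 8 → 10 → 13 — 3 stops longer (brighter).
Aperture: f/20 → f/18 → f/16 → f/14 — 1 stop opened up (brighter).
Net so far: 4 1/3 stops brighter. ISO: 10000 → 8000 → 6400 → 5000 → 4000 → 3200 → 2500 → 2000 → 1600 → 1250 → 1000 → 800 → 640 → 500.

ISO 500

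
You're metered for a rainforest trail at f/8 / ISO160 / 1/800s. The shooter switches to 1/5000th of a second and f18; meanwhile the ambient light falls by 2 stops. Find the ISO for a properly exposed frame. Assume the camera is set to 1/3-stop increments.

ISO 20000

Scene light: 2 stops darker.
Shutter speed: 1/800 → 1/1000 → 1/1250 → 1/1600 → 1/2000 → 1/2500 → 1/3200 → 1/4000 → 1/5000 — 2 2/3 stops shorter (darker).
Aperture: f/8 → f/9 → f/10 → f/11 → f/13 → f/14 → f/16 → f/18 — 2 1/3 stops smaller aperture (darker).
Net so far: 7 stops darker. ISO: 160 → 200 → 250 → 320 → 400 → 500 → 640 → 800 → 1000 → 1250 → 1600 → 2000 → 2500 → 3200 → 4000 → 5000 → 6400 → 8000 → 10000 → 12800 → 16000 → 20000.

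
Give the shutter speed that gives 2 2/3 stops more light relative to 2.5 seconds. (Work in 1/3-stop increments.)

15 s

Shutter speed: 2.5 → 3.2 → 4 → 5 → 6 → 8 → 10 → 13 → 15 — 2 2/3 stops longer (brighter).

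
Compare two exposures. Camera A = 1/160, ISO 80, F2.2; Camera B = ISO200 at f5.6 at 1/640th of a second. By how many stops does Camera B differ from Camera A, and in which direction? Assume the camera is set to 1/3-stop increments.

3 1/3 stops darker

Aperture: f/2.2 → f/2.5 → f/2.8 → f/3.2 → f/3.5 → f/4 → f/4.5 → f/5 → f/5.6 — 2 2/3 stops narrower (darker).
Shutter speed: 1/160 → 1/200 → 1/250 → 1/320 → 1/400 → 1/500 → 1/640 — 2 stops faster (darker).
ISO: 80 → 100 → 125 → 160 → 200 — 1 1/3 stops raised (brighter).
Net: −2 2/3 −2 +1 1/3 = −3 1/3 stops.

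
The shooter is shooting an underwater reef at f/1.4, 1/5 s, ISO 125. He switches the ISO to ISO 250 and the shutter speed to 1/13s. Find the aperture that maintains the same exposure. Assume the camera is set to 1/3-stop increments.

f/1.2

ISO: 125 → 160 → 200 → 250 — 1 stop higher (brighter).
Shutter speed: 1/5 → 1/6 → 1/8 → 1/10 → 1/13 — 1 1/3 stops shorter (darker).
Net change so far: 1/3 stop darker. Offset with the aperture: f/1.4 → f/1.2.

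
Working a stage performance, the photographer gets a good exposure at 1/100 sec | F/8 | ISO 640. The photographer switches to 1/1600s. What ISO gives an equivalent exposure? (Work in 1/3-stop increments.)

ISO 10000

Shutter speed: 1/100 → 1/125 → 1/160 → 1/200 → 1/250 → 1/320 → 1/400 → 1/500 → 1/640 → 1/800 → 1/1000 → 1/1250 → 1/1600 — 4 stops faster (darker).
Need 4 stops brighter from the ISO: 640 → 800 → 1000 → 1250 → 1600 → 2000 → 2500 → 3200 → 4000 → 5000 → 6400 → 8000 → 10000.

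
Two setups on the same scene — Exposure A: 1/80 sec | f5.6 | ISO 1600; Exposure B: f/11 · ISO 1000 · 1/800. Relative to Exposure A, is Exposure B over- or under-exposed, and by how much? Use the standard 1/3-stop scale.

Aperture: f/5.6 → f/6.3 → f/7.1 → f/8 → f/9 → f/10 → f/11 — 2 stops narrower (darker).
Shutter speed: 1/80 → 1/100 → 1/125 → 1/160 → 1/200 → 1/250 → 1/320 → 1/400 → 1/500 → 1/640 → 1/800 — 3 1/3 stops shorter (darker).
ISO: 1600 → 1250 → 1000 — 2/3 stop lower (darker).
Net: −2 −3 1/3 −2/3 = −6 stops.

6 stops darker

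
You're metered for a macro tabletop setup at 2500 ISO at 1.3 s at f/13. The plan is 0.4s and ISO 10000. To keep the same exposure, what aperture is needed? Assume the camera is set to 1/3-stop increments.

Shutter speed: 1.3 → 1 → 0.8 → 0.6 → 0.5 → 0.4 — 1 2/3 stops faster (darker).
ISO: 2500 → 3200 → 4000 → 5000 → 6400 → 8000 → 10000 — 2 stops higher (brighter).
Net change so far: 1/3 stop brighter. Offset with the aperture: f/13 → f/14.

f/14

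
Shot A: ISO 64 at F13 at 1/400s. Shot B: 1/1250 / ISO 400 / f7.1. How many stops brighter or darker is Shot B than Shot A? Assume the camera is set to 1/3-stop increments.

Aperture: f/13 → f/11 → f/10 → f/9 → f/8 → f/7.1 — 1 2/3 stops opened up (brighter).
Shutter speed: 1/400 → 1/500 → 1/640 → 1/800 → 1/1000 → 1/1250 — 1 2/3 stops faster (darker).
ISO: 64 → 80 → 100 → 125 → 160 → 200 → 250 → 320 → 400 — 2 2/3 stops higher (brighter).
Net: +1 2/3 −1 2/3 +2 2/3 = +2 2/3 stops.

2 2/3 stops brighter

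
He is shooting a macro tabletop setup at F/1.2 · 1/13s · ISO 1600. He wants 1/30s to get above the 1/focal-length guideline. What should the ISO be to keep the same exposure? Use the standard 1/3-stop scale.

ISO 4000

Shutter speed: 1/13 → 1/15 → 1/20 → 1/25 → 1/30 — 1 1/3 stops shorter (darker).
Need 1 1/3 stops brighter from the ISO: 1600 → 2000 → 2500 → 3200 → 4000.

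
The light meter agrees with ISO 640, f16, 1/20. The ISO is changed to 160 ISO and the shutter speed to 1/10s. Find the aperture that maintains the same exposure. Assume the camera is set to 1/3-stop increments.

f/11

ISO: 640 → 500 → 400 → 320 → 250 → 200 → 160 — 2 stops dropped (darker).
Shutter speed: 1/20 → 1/15 → 1/13 → 1/10 — 1 stop slower (brighter).
Net change so far: 1 stop darker. Offset with the aperture: f/16 → f/14 → f/13 → f/11.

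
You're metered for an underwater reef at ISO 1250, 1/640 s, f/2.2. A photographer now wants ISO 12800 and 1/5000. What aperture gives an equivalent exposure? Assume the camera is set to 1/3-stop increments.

f/2.5

ISO: 1250 → 1600 → 2000 → 2500 → 3200 → 4000 → 5000 → 6400 → 8000 → 10000 → 12800 — 3 1/3 stops higher (brighter).
Shutter speed: 1/640 → 1/800 → 1/1000 → 1/1250 → 1/1600 → 1/2000 → 1/2500 → 1/3200 → 1/4000 → 1/5000 — 3 stops faster (darker).
Net change so far: 1/3 stop brighter. Offset with the aperture: f/2.2 → f/2.5.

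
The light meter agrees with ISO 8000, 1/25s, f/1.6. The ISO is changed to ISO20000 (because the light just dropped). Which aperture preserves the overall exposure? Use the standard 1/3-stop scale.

ISO: 8000 → 10000 → 12800 → 16000 → 20000 — 1 1/3 stops raised (brighter).
Need 1 1/3 stops darker from the aperture: f/1.6 → f/1.8 → f/2 → f/2.2 → f/2.5.

f/2.5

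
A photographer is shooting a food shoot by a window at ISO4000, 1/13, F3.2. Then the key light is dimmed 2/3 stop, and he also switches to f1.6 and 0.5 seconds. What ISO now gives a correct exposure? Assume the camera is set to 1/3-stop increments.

ISO 250

Scene light: 2/3 stop darker.
Aperture: f/3.2 → f/2.8 → f/2.5 → f/2.2 → f/2 → f/1.8 → f/1.6 — 2 stops opened up (brighter).
Shutter speed: 1/13 → 1/10 → 1/8 → 1/6 → 1/5 → 1/4 → 0.3 → 0.4 → 0.5 — 2 2/3 stops longer (brighter).
Net so far: 4 stops brighter. ISO: 4000 → 3200 → 2500 → 2000 → 1600 → 1250 → 1000 → 800 → 640 → 500 → 400 → 320 → 250.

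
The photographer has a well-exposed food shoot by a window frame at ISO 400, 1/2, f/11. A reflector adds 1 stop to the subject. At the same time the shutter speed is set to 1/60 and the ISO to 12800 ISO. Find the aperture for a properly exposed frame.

Scene light: 1 stop brighter.
Shutter speed: 1/2 → 1/4 → 1/8 → 1/15 → 1/30 → 1/60 — 5 stops faster (darker).
ISO: 400 → 800 → 1600 → 3200 → 6400 → 12800 — 5 stops higher (brighter).
Net so far: 1 stop brighter. Aperture: f/11 → f/16.

f/16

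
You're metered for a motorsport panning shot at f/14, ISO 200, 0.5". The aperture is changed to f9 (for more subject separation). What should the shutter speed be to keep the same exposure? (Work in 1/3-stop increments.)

1/5s

Aperture: f/14 → f/13 → f/11 → f/10 → f/9 — 1 1/3 stops larger aperture (brighter).
Need 1 1/3 stops darker from the shutter speed: 0.5 → 0.4 → 0.3 → 1/4 → 1/5.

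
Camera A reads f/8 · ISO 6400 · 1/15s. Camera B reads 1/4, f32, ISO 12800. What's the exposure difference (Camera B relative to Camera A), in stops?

1 stop darker

Aperture: f/8 → f/11 → f/16 → f/22 → f/32 — 4 stops stopped down (darker).
Shutter speed: 1/15 → 1/8 → 1/4 — 2 stops longer (brighter).
ISO: 6400 → 12800 — 1 stop raised (brighter).
Net: −4 +2 +1 = −1 stop.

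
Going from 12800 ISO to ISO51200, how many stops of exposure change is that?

2 stops

12800 → 25600 → 51200 — count the steps: 2 stops.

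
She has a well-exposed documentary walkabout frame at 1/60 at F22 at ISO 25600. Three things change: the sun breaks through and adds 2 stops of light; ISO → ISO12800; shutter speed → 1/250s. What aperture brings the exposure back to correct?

Scene light: 2 stops brighter.
ISO: 25600 → 12800 — 1 stop dropped (darker).
Shutter speed: 1/60 → 1/125 → 1/250 — 2 stops shorter (darker).
Net so far: 1 stop darker. Aperture: f/22 → f/16.

f/16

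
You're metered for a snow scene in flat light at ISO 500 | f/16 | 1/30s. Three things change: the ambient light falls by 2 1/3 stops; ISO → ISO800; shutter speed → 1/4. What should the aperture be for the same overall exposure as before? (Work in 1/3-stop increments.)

f/25

Scene light: 2 1/3 stops darker.
ISO: 500 → 640 → 800 — 2/3 stop higher (brighter).
Shutter speed: 1/30 → 1/25 → 1/20 → 1/15 → 1/13 → 1/10 → 1/8 → 1/6 → 1/5 → 1/4 — 3 stops longer (brighter).
Net so far: 1 1/3 stops brighter. Aperture: f/16 → f/18 → f/20 → f/22 → f/25.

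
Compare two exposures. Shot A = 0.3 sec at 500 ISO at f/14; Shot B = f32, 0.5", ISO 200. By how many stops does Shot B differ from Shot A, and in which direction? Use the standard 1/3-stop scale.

Aperture: f/14 → f/16 → f/18 → f/20 → f/22 → f/25 → f/29 → f/32 — 2 1/3 stops smaller aperture (darker).
Shutter speed: 0.3 → 0.4 → 0.5 — 2/3 stop slower (brighter).
ISO: 500 → 400 → 320 → 250 → 200 — 1 1/3 stops lower (darker).
Net: −2 1/3 +2/3 −1 1/3 = −3 stops.

3 stops darker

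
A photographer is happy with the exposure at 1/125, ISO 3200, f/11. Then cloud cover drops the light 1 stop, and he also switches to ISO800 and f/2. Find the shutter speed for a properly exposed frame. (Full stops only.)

Scene light: 1 stop darker.
ISO: 3200 → 1600 → 800 — 2 stops dropped (darker).
Aperture: f/11 → f/8 → f/5.6 → f/4 → f/2.8 → f/2 — 5 stops larger aperture (brighter).
Net so far: 2 stops brighter. Shutter speed: 1/125 → 1/250 → 1/500.

1/500s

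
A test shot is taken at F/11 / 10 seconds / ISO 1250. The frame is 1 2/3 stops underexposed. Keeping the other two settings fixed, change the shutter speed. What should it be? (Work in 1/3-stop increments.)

Underexposed by 1 2/3 stops → need 1 2/3 stops brighter.
Shutter speed: 10 → 13 → 15 → 20 → 25 → 30.

30 s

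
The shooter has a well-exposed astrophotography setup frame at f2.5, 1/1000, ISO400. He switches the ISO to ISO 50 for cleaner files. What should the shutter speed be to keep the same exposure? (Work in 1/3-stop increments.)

1/125s

ISO: 400 → 320 → 250 → 200 → 160 → 125 → 100 → 80 → 64 → 50 — 3 stops lower (darker).
Need 3 stops brighter from the shutter speed: 1/1000 → 1/800 → 1/640 → 1/500 → 1/400 → 1/320 → 1/250 → 1/200 → 1/160 → 1/125.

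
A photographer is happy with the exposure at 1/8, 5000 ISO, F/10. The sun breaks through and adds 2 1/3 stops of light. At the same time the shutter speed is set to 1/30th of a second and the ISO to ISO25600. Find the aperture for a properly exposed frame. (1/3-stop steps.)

f/25

Scene light: 2 1/3 stops brighter.
Shutter speed: 1/8 → 1/10 → 1/13 → 1/15 → 1/20 → 1/25 → 1/30 — 2 stops shorter (darker).
ISO: 5000 → 6400 → 8000 → 10000 → 12800 → 16000 → 20000 → 25600 — 2 1/3 stops higher (brighter).
Net so far: 2 2/3 stops brighter. Aperture: f/10 → f/11 → f/13 → f/14 → f/16 → f/18 → f/20 → f/22 → f/25.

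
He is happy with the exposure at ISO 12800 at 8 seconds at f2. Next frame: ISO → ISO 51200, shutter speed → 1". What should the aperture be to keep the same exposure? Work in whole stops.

ISO: 12800 → 25600 → 51200 — 2 stops higher (brighter).
Shutter speed: 8 → 4 → 2 → 1 — 3 stops shorter (darker).
Net change so far: 1 stop darker. Offset with the aperture: f/2 → f/1.4.

f/1.4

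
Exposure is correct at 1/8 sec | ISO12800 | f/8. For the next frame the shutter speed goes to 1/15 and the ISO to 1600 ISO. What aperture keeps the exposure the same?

f/2

Shutter speed: 1/8 → 1/15 — 1 stop shorter (darker).
ISO: 12800 → 6400 → 3200 → 1600 — 3 stops lower (darker).
Net change so far: 4 stops darker. Offset with the aperture: f/8 → f/5.6 → f/4 → f/2.8 → f/2.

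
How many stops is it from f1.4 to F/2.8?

f/1.4 → f/2 → f/2.8 — count the steps: 2 stops.

2 stops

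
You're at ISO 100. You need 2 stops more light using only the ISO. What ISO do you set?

ISO 400

ISO: 100 → 200 → 400 — 2 stops higher (brighter).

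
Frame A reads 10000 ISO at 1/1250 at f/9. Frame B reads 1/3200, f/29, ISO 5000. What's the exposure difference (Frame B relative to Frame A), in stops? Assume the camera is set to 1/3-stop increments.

5 2/3 stops darker

Aperture: f/9 → f/10 → f/11 → f/13 → f/14 → f/16 → f/18 → f/20 → f/22 → f/25 → f/29 — 3 1/3 stops stopped down (darker).
Shutter speed: 1/1250 → 1/1600 → 1/2000 → 1/2500 → 1/3200 — 1 1/3 stops shorter (darker).
ISO: 10000 → 8000 → 6400 → 5000 — 1 stop dropped (darker).
Net: −3 1/3 −1 1/3 −1 = −5 2/3 stops.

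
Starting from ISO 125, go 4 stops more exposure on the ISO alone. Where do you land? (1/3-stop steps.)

ISO: 125 → 160 → 200 → 250 → 320 → 400 → 500 → 640 → 800 → 1000 → 1250 → 1600 → 2000 — 4 stops raised (brighter).

ISO 2000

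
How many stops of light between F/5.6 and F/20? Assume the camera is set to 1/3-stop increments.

3 2/3 stops

f/5.6 → f/6.3 → f/7.1 → f/8 → f/9 → f/10 → f/11 → f/13 → f/14 → f/16 → f/18 → f/20 — count the steps: 11 third-stops = 3 2/3 stops.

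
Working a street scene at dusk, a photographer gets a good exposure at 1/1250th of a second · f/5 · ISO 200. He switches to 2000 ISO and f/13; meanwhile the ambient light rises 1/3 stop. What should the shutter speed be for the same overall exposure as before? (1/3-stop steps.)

Scene light: 1/3 stop brighter.
ISO: 200 → 250 → 320 → 400 → 500 → 640 → 800 → 1000 → 1250 → 1600 → 2000 — 3 1/3 stops higher (brighter).
Aperture: f/5 → f/5.6 → f/6.3 → f/7.1 → f/8 → f/9 → f/10 → f/11 → f/13 — 2 2/3 stops smaller aperture (darker).
Net so far: 1 stop brighter. Shutter speed: 1/1250 → 1/1600 → 1/2000 → 1/2500.

1/2500s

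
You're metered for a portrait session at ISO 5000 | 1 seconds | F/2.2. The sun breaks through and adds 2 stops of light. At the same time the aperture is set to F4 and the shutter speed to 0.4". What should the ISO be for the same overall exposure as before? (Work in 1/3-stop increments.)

Scene light: 2 stops brighter.
Aperture: f/2.2 → f/2.5 → f/2.8 → f/3.2 → f/3.5 → f/4 — 1 2/3 stops stopped down (darker).
Shutter speed: 1 → 0.8 → 0.6 → 0.5 → 0.4 — 1 1/3 stops shorter (darker).
Net so far: 1 stop darker. ISO: 5000 → 6400 → 8000 → 10000.

ISO 10000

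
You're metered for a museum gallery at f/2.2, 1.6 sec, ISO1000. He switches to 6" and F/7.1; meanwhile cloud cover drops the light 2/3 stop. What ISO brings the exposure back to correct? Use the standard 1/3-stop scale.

ISO 4000

Scene light: 2/3 stop darker.
Shutter speed: 1.6 → 2 → 2.5 → 3.2 → 4 → 5 → 6 — 2 stops slower (brighter).
Aperture: f/2.2 → f/2.5 → f/2.8 → f/3.2 → f/3.5 → f/4 → f/4.5 → f/5 → f/5.6 → f/6.3 → f/7.1 — 3 1/3 stops smaller aperture (darker).
Net so far: 2 stops darker. ISO: 1000 → 1250 → 1600 → 2000 → 2500 → 3200 → 4000.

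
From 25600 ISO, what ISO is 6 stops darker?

ISO 400

ISO: 25600 → 12800 → 6400 → 3200 → 1600 → 800 → 400 — 6 stops lower (darker).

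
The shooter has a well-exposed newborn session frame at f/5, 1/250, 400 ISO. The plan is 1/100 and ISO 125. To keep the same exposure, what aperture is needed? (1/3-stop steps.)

Shutter speed: 1/250 → 1/200 → 1/160 → 1/125 → 1/100 — 1 1/3 stops slower (brighter).
ISO: 400 → 320 → 250 → 200 → 160 → 125 — 1 2/3 stops dropped (darker).
Net change so far: 1/3 stop darker. Offset with the aperture: f/5 → f/4.5.

f/4.5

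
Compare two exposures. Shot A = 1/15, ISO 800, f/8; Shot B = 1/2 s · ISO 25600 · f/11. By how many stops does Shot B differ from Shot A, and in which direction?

Aperture: f/8 → f/11 — 1 stop smaller aperture (darker).
Shutter speed: 1/15 → 1/8 → 1/4 → 1/2 — 3 stops slower (brighter).
ISO: 800 → 1600 → 3200 → 6400 → 12800 → 25600 — 5 stops higher (brighter).
Net: −1 +3 +5 = +7 stops.

7 stops brighter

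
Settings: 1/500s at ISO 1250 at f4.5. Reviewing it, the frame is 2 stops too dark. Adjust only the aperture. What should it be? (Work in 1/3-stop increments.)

f/2.2

Underexposed by 2 stops → need 2 stops brighter.
Aperture: f/4.5 → f/4 → f/3.5 → f/3.2 → f/2.8 → f/2.5 → f/2.2.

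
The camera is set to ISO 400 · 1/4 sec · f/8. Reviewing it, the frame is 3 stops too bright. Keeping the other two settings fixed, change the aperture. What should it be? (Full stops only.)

f/22

Overexposed by 3 stops → need 3 stops darker.
Aperture: f/8 → f/11 → f/16 → f/22.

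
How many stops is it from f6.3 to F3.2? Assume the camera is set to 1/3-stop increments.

f/6.3 → f/5.6 → f/5 → f/4.5 → f/4 → f/3.5 → f/3.2 — count the steps: 6 third-stops = 2 stops.

2 stops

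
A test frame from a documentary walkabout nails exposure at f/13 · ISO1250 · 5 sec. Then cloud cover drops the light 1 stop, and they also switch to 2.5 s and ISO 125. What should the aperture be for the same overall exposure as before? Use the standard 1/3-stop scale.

Scene light: 1 stop darker.
Shutter speed: 5 → 4 → 3.2 → 2.5 — 1 stop shorter (darker).
ISO: 1250 → 1000 → 800 → 640 → 500 → 400 → 320 → 250 → 200 → 160 → 125 — 3 1/3 stops dropped (darker).
Net so far: 5 1/3 stops darker. Aperture: f/13 → f/11 → f/10 → f/9 → f/8 → f/7.1 → f/6.3 → f/5.6 → f/5 → f/4.5 → f/4 → f/3.5 → f/3.2 → f/2.8 → f/2.5 → f/2.2 → f/2.

f/2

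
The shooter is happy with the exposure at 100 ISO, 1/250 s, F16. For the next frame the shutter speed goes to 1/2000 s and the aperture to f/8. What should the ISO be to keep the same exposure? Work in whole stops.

Shutter speed: 1/250 → 1/500 → 1/1000 → 1/2000 — 3 stops shorter (darker).
Aperture: f/16 → f/11 → f/8 — 2 stops wider (brighter).
Net change so far: 1 stop darker. Offset with the ISO: 100 → 200.

ISO 200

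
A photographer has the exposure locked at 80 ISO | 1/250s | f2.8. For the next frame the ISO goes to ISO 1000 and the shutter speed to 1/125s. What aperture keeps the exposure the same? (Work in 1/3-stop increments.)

ISO: 80 → 100 → 125 → 160 → 200 → 250 → 320 → 400 → 500 → 640 → 800 → 1000 — 3 2/3 stops raised (brighter).
Shutter speed: 1/250 → 1/200 → 1/160 → 1/125 — 1 stop longer (brighter).
Net change so far: 4 2/3 stops brighter. Offset with the aperture: f/2.8 → f/3.2 → f/3.5 → f/4 → f/4.5 → f/5 → f/5.6 → f/6.3 → f/7.1 → f/8 → f/9 → f/10 → f/11 → f/13 → f/14.

f/14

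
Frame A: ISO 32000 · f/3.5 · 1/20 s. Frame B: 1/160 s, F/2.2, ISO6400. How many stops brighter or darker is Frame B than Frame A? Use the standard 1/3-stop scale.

Aperture: f/3.5 → f/3.2 → f/2.8 → f/2.5 → f/2.2 — 1 1/3 stops wider (brighter).
Shutter speed: 1/20 → 1/25 → 1/30 → 1/40 → 1/50 → 1/60 → 1/80 → 1/100 → 1/125 → 1/160 — 3 stops faster (darker).
ISO: 32000 → 25600 → 20000 → 16000 → 12800 → 10000 → 8000 → 6400 — 2 1/3 stops dropped (darker).
Net: +1 1/3 −3 −2 1/3 = −4 stops.

4 stops darker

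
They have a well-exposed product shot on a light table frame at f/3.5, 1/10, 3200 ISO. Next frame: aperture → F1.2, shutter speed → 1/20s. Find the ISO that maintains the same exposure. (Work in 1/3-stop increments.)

Aperture: f/3.5 → f/3.2 → f/2.8 → f/2.5 → f/2.2 → f/2 → f/1.8 → f/1.6 → f/1.4 → f/1.2 — 3 stops opened up (brighter).
Shutter speed: 1/10 → 1/13 → 1/15 → 1/20 — 1 stop shorter (darker).
Net change so far: 2 stops brighter. Offset with the ISO: 3200 → 2500 → 2000 → 1600 → 1250 → 1000 → 800.

ISO 800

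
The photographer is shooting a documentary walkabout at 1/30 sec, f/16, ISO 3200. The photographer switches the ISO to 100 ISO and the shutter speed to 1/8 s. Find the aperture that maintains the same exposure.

f/5.6

ISO: 3200 → 1600 → 800 → 400 → 200 → 100 — 5 stops lower (darker).
Shutter speed: 1/30 → 1/15 → 1/8 — 2 stops longer (brighter).
Net change so far: 3 stops darker. Offset with the aperture: f/16 → f/11 → f/8 → f/5.6.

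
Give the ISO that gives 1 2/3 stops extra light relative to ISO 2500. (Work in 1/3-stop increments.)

ISO: 2500 → 3200 → 4000 → 5000 → 6400 → 8000 — 1 2/3 stops higher (brighter).

ISO 8000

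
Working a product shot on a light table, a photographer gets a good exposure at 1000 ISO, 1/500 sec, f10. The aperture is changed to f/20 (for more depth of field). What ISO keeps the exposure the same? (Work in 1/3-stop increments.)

Aperture: f/10 → f/11 → f/13 → f/14 → f/16 → f/18 → f/20 — 2 stops smaller aperture (darker).
Need 2 stops brighter from the ISO: 1000 → 1250 → 1600 → 2000 → 2500 → 3200 → 4000.

ISO 4000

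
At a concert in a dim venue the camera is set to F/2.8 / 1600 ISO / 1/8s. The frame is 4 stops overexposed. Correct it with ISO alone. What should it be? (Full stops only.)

ISO 100

Overexposed by 4 stops → need 4 stops darker.
ISO: 1600 → 800 → 400 → 200 → 100.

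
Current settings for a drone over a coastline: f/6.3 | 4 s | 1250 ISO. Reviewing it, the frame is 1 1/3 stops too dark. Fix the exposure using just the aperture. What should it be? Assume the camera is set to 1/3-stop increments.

Underexposed by 1 1/3 stops → need 1 1/3 stops brighter.
Aperture: f/6.3 → f/5.6 → f/5 → f/4.5 → f/4.

f/4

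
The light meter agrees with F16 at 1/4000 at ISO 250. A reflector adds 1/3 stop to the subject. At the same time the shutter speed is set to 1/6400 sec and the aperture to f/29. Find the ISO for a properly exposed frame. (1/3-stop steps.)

Scene light: 1/3 stop brighter.
Shutter speed: 1/4000 → 1/5000 → 1/6400 — 2/3 stop faster (darker).
Aperture: f/16 → f/18 → f/20 → f/22 → f/25 → f/29 — 1 2/3 stops smaller aperture (darker).
Net so far: 2 stops darker. ISO: 250 → 320 → 400 → 500 → 640 → 800 → 1000.

ISO 1000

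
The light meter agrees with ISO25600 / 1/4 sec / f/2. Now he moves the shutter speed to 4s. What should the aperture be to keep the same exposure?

f/8

Shutter speed: 1/4 → 1/2 → 1 → 2 → 4 — 4 stops slower (brighter).
Need 4 stops darker from the aperture: f/2 → f/2.8 → f/4 → f/5.6 → f/8.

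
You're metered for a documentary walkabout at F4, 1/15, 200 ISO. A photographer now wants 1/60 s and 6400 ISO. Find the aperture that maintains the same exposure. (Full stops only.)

Shutter speed: 1/15 → 1/30 → 1/60 — 2 stops faster (darker).
ISO: 200 → 400 → 800 → 1600 → 3200 → 6400 — 5 stops higher (brighter).
Net change so far: 3 stops brighter. Offset with the aperture: f/4 → f/5.6 → f/8 → f/11.

f/11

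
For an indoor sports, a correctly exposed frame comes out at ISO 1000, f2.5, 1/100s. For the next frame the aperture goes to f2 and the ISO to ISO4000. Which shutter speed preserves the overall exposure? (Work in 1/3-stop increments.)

1/640s

Aperture: f/2.5 → f/2.2 → f/2 — 2/3 stop larger aperture (brighter).
ISO: 1000 → 1250 → 1600 → 2000 → 2500 → 3200 → 4000 — 2 stops raised (brighter).
Net change so far: 2 2/3 stops brighter. Offset with the shutter speed: 1/100 → 1/125 → 1/160 → 1/200 → 1/250 → 1/320 → 1/400 → 1/500 → 1/640.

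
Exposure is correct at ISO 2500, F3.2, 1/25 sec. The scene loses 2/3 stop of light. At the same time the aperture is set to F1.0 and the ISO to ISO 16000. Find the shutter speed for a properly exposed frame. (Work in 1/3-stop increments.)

1/1000s

Scene light: 2/3 stop darker.
Aperture: f/3.2 → f/2.8 → f/2.5 → f/2.2 → f/2 → f/1.8 → f/1.6 → f/1.4 → f/1.2 → f/1.1 → f/1.0 — 3 1/3 stops larger aperture (brighter).
ISO: 2500 → 3200 → 4000 → 5000 → 6400 → 8000 → 10000 → 12800 → 16000 — 2 2/3 stops raised (brighter).
Net so far: 5 1/3 stops brighter. Shutter speed: 1/25 → 1/30 → 1/40 → 1/50 → 1/60 → 1/80 → 1/100 → 1/125 → 1/160 → 1/200 → 1/250 → 1/320 → 1/400 → 1/500 → 1/640 → 1/800 → 1/1000.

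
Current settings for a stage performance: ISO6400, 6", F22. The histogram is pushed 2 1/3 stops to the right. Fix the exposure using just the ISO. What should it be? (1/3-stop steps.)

Overexposed by 2 1/3 stops → need 2 1/3 stops darker.
ISO: 6400 → 5000 → 4000 → 3200 → 2500 → 2000 → 1600 → 1250.

ISO 1250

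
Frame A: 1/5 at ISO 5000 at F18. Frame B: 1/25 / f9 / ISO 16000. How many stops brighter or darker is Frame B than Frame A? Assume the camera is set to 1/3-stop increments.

Aperture: f/18 → f/16 → f/14 → f/13 → f/11 → f/10 → f/9 — 2 stops opened up (brighter).
Shutter speed: 1/5 → 1/6 → 1/8 → 1/10 → 1/13 → 1/15 → 1/20 → 1/25 — 2 1/3 stops faster (darker).
ISO: 5000 → 6400 → 8000 → 10000 → 12800 → 16000 — 1 2/3 stops higher (brighter).
Net: +2 −2 1/3 +1 2/3 = +1 1/3 stops.

1 1/3 stops brighter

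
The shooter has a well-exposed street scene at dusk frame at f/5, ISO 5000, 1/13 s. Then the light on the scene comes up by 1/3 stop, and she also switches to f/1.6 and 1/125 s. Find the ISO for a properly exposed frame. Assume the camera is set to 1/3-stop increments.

ISO 4000

Scene light: 1/3 stop brighter.
Aperture: f/5 → f/4.5 → f/4 → f/3.5 → f/3.2 → f/2.8 → f/2.5 → f/2.2 → f/2 → f/1.8 → f/1.6 — 3 1/3 stops larger aperture (brighter).
Shutter speed: 1/13 → 1/15 → 1/20 → 1/25 → 1/30 → 1/40 → 1/50 → 1/60 → 1/80 → 1/100 → 1/125 — 3 1/3 stops shorter (darker).
Net so far: 1/3 stop brighter. ISO: 5000 → 4000.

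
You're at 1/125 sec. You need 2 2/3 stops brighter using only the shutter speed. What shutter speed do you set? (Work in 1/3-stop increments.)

Shutter speed: 1/125 → 1/100 → 1/80 → 1/60 → 1/50 → 1/40 → 1/30 → 1/25 → 1/20 — 2 2/3 stops slower (brighter).

1/20s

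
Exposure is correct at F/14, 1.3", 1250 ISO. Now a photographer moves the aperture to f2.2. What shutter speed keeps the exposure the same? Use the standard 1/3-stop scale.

1/30s

Aperture: f/14 → f/13 → f/11 → f/10 → f/9 → f/8 → f/7.1 → f/6.3 → f/5.6 → f/5 → f/4.5 → f/4 → f/3.5 → f/3.2 → f/2.8 → f/2.5 → f/2.2 — 5 1/3 stops larger aperture (brighter).
Need 5 1/3 stops darker from the shutter speed: 1.3 → 1 → 0.8 → 0.6 → 0.5 → 0.4 → 0.3 → 1/4 → 1/5 → 1/6 → 1/8 → 1/10 → 1/13 → 1/15 → 1/20 → 1/25 → 1/30.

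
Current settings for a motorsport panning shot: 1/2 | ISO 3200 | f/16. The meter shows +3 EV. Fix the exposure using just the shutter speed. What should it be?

1/15s

Overexposed by 3 stops → need 3 stops darker.
Shutter speed: 1/2 → 1/4 → 1/8 → 1/15.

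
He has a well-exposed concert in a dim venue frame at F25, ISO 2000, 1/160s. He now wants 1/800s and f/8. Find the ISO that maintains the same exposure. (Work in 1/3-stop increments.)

ISO 1000

Shutter speed: 1/160 → 1/200 → 1/250 → 1/320 → 1/400 → 1/500 → 1/640 → 1/800 — 2 1/3 stops faster (darker).
Aperture: f/25 → f/22 → f/20 → f/18 → f/16 → f/14 → f/13 → f/11 → f/10 → f/9 → f/8 — 3 1/3 stops wider (brighter).
Net change so far: 1 stop brighter. Offset with the ISO: 2000 → 1600 → 1250 → 1000.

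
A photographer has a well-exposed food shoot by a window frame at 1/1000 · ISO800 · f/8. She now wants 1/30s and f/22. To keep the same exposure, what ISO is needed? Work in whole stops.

ISO 200

Shutter speed: 1/1000 → 1/500 → 1/250 → 1/125 → 1/60 → 1/30 — 5 stops slower (brighter).
Aperture: f/8 → f/11 → f/16 → f/22 — 3 stops stopped down (darker).
Net change so far: 2 stops brighter. Offset with the ISO: 800 → 400 → 200.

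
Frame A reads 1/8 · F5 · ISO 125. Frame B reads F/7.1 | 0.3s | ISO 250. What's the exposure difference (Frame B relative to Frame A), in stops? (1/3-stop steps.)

1 1/3 stops brighter

Aperture: f/5 → f/5.6 → f/6.3 → f/7.1 — 1 stop smaller aperture (darker).
Shutter speed: 1/8 → 1/6 → 1/5 → 1/4 → 0.3 — 1 1/3 stops slower (brighter).
ISO: 125 → 160 → 200 → 250 — 1 stop higher (brighter).
Net: −1 +1 1/3 +1 = +1 1/3 stops.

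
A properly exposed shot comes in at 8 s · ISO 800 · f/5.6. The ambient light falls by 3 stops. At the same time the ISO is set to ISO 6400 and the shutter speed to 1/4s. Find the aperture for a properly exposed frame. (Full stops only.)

f/1.0

Scene light: 3 stops darker.
ISO: 800 → 1600 → 3200 → 6400 — 3 stops raised (brighter).
Shutter speed: 8 → 4 → 2 → 1 → 1/2 → 1/4 — 5 stops shorter (darker).
Net so far: 5 stops darker. Aperture: f/5.6 → f/4 → f/2.8 → f/2 → f/1.4 → f/1.0.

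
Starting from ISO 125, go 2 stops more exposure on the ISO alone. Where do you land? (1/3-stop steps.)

ISO 500

ISO: 125 → 160 → 200 → 250 → 320 → 400 → 500 — 2 stops higher (brighter).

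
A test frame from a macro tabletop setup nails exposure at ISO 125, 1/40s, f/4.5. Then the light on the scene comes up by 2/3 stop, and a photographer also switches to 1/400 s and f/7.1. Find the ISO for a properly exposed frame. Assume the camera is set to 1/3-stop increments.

Scene light: 2/3 stop brighter.
Shutter speed: 1/40 → 1/50 → 1/60 → 1/80 → 1/100 → 1/125 → 1/160 → 1/200 → 1/250 → 1/320 → 1/400 — 3 1/3 stops faster (darker).
Aperture: f/4.5 → f/5 → f/5.6 → f/6.3 → f/7.1 — 1 1/3 stops narrower (darker).
Net so far: 4 stops darker. ISO: 125 → 160 → 200 → 250 → 320 → 400 → 500 → 640 → 800 → 1000 → 1250 → 1600 → 2000.

ISO 2000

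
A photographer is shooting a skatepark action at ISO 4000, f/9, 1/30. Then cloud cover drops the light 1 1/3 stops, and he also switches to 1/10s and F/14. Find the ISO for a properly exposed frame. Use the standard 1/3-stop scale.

ISO 8000

Scene light: 1 1/3 stops darker.
Shutter speed: 1/30 → 1/25 → 1/20 → 1/15 → 1/13 → 1/10 — 1 2/3 stops slower (brighter).
Aperture: f/9 → f/10 → f/11 → f/13 → f/14 — 1 1/3 stops narrower (darker).
Net so far: 1 stop darker. ISO: 4000 → 5000 → 6400 → 8000.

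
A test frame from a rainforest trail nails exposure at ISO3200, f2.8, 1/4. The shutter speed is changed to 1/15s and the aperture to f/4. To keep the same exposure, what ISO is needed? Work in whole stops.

ISO 25600

Shutter speed: 1/4 → 1/8 → 1/15 — 2 stops shorter (darker).
Aperture: f/2.8 → f/4 — 1 stop stopped down (darker).
Net change so far: 3 stops darker. Offset with the ISO: 3200 → 6400 → 12800 → 25600.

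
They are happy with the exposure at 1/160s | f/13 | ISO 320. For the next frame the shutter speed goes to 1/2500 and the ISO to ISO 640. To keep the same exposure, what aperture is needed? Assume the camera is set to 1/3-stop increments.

Shutter speed: 1/160 → 1/200 → 1/250 → 1/320 → 1/400 → 1/500 → 1/640 → 1/800 → 1/1000 → 1/1250 → 1/1600 → 1/2000 → 1/2500 — 4 stops faster (darker).
ISO: 320 → 400 → 500 → 640 — 1 stop higher (brighter).
Net change so far: 3 stops darker. Offset with the aperture: f/13 → f/11 → f/10 → f/9 → f/8 → f/7.1 → f/6.3 → f/5.6 → f/5 → f/4.5.

f/4.5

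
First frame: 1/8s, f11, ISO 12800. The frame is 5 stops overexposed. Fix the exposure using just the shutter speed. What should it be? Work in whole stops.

Overexposed by 5 stops → need 5 stops darker.
Shutter speed: 1/8 → 1/15 → 1/30 → 1/60 → 1/125 → 1/250.

1/250s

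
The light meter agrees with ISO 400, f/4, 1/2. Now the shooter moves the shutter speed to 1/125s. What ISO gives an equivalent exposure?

ISO 25600

Shutter speed: 1/2 → 1/4 → 1/8 → 1/15 → 1/30 → 1/60 → 1/125 — 6 stops faster (darker).
Need 6 stops brighter from the ISO: 400 → 800 → 1600 → 3200 → 6400 → 12800 → 25600.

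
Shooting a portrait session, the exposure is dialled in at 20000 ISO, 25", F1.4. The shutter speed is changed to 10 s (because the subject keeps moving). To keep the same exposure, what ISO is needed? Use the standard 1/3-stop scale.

Shutter speed: 25 → 20 → 15 → 13 → 10 — 1 1/3 stops shorter (darker).
Need 1 1/3 stops brighter from the ISO: 20000 → 25600 → 32000 → 40000 → 51200.

ISO 51200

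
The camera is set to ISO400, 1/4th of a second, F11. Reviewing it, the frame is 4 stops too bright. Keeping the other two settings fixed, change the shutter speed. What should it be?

Overexposed by 4 stops → need 4 stops darker.
Shutter speed: 1/4 → 1/8 → 1/15 → 1/30 → 1/60.

1/60s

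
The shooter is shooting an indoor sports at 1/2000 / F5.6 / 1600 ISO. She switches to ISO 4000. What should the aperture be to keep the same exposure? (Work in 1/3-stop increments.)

f/9

ISO: 1600 → 2000 → 2500 → 3200 → 4000 — 1 1/3 stops higher (brighter).
Need 1 1/3 stops darker from the aperture: f/5.6 → f/6.3 → f/7.1 → f/8 → f/9.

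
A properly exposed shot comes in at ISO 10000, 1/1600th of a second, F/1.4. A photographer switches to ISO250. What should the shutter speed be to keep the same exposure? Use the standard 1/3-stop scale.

ISO: 10000 → 8000 → 6400 → 5000 → 4000 → 3200 → 2500 → 2000 → 1600 → 1250 → 1000 → 800 → 640 → 500 → 400 → 320 → 250 — 5 1/3 stops lower (darker).
Need 5 1/3 stops brighter from the shutter speed: 1/1600 → 1/1250 → 1/1000 → 1/800 → 1/640 → 1/500 → 1/400 → 1/320 → 1/250 → 1/200 → 1/160 → 1/125 → 1/100 → 1/80 → 1/60 → 1/50 → 1/40.

1/40s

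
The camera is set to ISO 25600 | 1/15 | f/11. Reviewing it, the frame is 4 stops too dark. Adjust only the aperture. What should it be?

Underexposed by 4 stops → need 4 stops brighter.
Aperture: f/11 → f/8 → f/5.6 → f/4 → f/2.8.

f/2.8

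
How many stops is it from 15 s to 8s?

1 stop

15 → 8 — count the steps: 1 stop.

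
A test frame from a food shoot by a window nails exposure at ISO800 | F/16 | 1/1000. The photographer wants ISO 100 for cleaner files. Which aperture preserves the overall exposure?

f/5.6

ISO: 800 → 400 → 200 → 100 — 3 stops lower (darker).
Need 3 stops brighter from the aperture: f/16 → f/11 → f/8 → f/5.6.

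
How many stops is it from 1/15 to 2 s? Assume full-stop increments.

5 stops

1/15 → 1/8 → 1/4 → 1/2 → 1 → 2 — count the steps: 5 stops.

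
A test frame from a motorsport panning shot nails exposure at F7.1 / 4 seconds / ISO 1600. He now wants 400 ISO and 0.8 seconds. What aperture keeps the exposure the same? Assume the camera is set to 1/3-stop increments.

ISO: 1600 → 1250 → 1000 → 800 → 640 → 500 → 400 — 2 stops lower (darker).
Shutter speed: 4 → 3.2 → 2.5 → 2 → 1.6 → 1.3 → 1 → 0.8 — 2 1/3 stops faster (darker).
Net change so far: 4 1/3 stops darker. Offset with the aperture: f/7.1 → f/6.3 → f/5.6 → f/5 → f/4.5 → f/4 → f/3.5 → f/3.2 → f/2.8 → f/2.5 → f/2.2 → f/2 → f/1.8 → f/1.6.

f/1.6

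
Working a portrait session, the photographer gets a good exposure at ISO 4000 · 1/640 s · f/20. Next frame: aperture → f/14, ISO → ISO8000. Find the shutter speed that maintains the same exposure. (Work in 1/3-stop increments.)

1/2500s

Aperture: f/20 → f/18 → f/16 → f/14 — 1 stop opened up (brighter).
ISO: 4000 → 5000 → 6400 → 8000 — 1 stop raised (brighter).
Net change so far: 2 stops brighter. Offset with the shutter speed: 1/640 → 1/800 → 1/1000 → 1/1250 → 1/1600 → 1/2000 → 1/2500.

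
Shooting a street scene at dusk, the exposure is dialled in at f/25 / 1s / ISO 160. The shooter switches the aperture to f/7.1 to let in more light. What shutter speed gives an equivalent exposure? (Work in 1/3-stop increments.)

1/13s

Aperture: f/25 → f/22 → f/20 → f/18 → f/16 → f/14 → f/13 → f/11 → f/10 → f/9 → f/8 → f/7.1 — 3 2/3 stops wider (brighter).
Need 3 2/3 stops darker from the shutter speed: 1 → 0.8 → 0.6 → 0.5 → 0.4 → 0.3 → 1/4 → 1/5 → 1/6 → 1/8 → 1/10 → 1/13.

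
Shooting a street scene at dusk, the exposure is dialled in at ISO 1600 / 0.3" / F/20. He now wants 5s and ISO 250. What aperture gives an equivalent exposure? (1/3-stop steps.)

f/32

Shutter speed: 0.3 → 0.4 → 0.5 → 0.6 → 0.8 → 1 → 1.3 → 1.6 → 2 → 2.5 → 3.2 → 4 → 5 — 4 stops slower (brighter).
ISO: 1600 → 1250 → 1000 → 800 → 640 → 500 → 400 → 320 → 250 — 2 2/3 stops lower (darker).
Net change so far: 1 1/3 stops brighter. Offset with the aperture: f/20 → f/22 → f/25 → f/29 → f/32.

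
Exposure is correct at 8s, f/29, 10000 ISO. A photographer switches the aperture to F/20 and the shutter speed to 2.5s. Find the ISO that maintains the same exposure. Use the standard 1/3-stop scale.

ISO 16000

Aperture: f/29 → f/25 → f/22 → f/20 — 1 stop opened up (brighter).
Shutter speed: 8 → 6 → 5 → 4 → 3.2 → 2.5 — 1 2/3 stops shorter (darker).
Net change so far: 2/3 stop darker. Offset with the ISO: 10000 → 12800 → 16000.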